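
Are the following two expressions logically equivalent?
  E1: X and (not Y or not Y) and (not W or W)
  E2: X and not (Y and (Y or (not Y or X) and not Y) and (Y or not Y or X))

Yes

E1: X and (not Y or not Y) and (not W or W)
    = X and (not Y or not Y)   — complement / identity
    = X and not Y   — idempotence
E2: X and not (Y and (Y or (not Y or X) and not Y) and (Y or not Y or X))
    = X and not (Y and (Y or not Y) and (Y or not Y or X))   — absorption
    = X and not (Y and (Y or not Y))   — absorption
    = X and not Y   — complement / identity
Both reduce to X and not Y, so they are equivalent.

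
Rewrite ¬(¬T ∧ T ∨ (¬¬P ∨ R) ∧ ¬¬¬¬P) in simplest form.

¬P

¬(¬T ∧ T ∨ (¬¬P ∨ R) ∧ ¬¬¬¬P)
= ¬(¬T ∧ T ∨ (¬¬P ∨ R) ∧ ¬¬P)   — double negation
= ¬((¬¬P ∨ R) ∧ ¬¬P)   — complement / identity
= ¬¬¬P   — absorption
= ¬P   — double negation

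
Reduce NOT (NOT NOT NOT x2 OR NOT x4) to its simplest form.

NOT (NOT NOT NOT x2 OR NOT x4)
= NOT (NOT x2 OR NOT x4)   [double negation]
= x2 AND x4   [De Morgan]

x2 AND x4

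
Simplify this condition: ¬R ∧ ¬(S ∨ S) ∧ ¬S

¬R ∧ ¬S

¬R ∧ ¬(S ∨ S) ∧ ¬S
= ¬R ∧ ¬S ∧ ¬S   [idempotence]
= ¬R ∧ ¬S   [idempotence]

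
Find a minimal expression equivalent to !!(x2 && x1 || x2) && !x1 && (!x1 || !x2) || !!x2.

x2

!!(x2 && x1 || x2) && !x1 && (!x1 || !x2) || !!x2
= !!(x2 && x1 || x2) && !x1 || !!x2   [absorption]
= !!x2 && !x1 || !!x2   [absorption]
= !!x2   [absorption]
= x2   [double negation]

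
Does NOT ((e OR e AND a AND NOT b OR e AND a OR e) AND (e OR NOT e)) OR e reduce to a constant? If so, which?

yes, True

NOT ((e OR e AND a AND NOT b OR e AND a OR e) AND (e OR NOT e)) OR e
= NOT ((e OR e AND a OR e) AND (e OR NOT e)) OR e   (absorption)
= NOT ((e OR e) AND (e OR NOT e)) OR e   (absorption)
= NOT (e OR e) OR e   (complement / identity)
= NOT e OR e   (idempotence)
= TRUE   (complement)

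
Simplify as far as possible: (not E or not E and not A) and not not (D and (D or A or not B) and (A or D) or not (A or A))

not E and (D or not A)

(not E or not E and not A) and not not (D and (D or A or not B) and (A or D) or not (A or A))
= not E and not not (D and (D or A or not B) and (A or D) or not (A or A))
= not E and not not (D and (D or A or not B) and (A or D) or not A)
= not E and not not (D and (D or (A or not B) and A) or not A)
= not E and not not (D and (D or A) or not A)
= not E and (D and (D or A) or not A)
= not E and (D or not A)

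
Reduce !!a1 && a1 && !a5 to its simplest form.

a1 && !a5

!!a1 && a1 && !a5
= a1 && a1 && !a5   — double negation
= a1 && !a5   — idempotence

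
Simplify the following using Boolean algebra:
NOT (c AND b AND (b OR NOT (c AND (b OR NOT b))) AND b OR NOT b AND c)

NOT (c AND b AND (b OR NOT (c AND (b OR NOT b))) AND b OR NOT b AND c)
= NOT (c AND b AND (b OR NOT c) AND b OR NOT b AND c)   (complement / identity)
= NOT (c AND b AND b OR NOT b AND c)   (absorption)
= NOT (c AND b OR NOT b AND c)   (idempotence)
= NOT c   (distribution)

NOT c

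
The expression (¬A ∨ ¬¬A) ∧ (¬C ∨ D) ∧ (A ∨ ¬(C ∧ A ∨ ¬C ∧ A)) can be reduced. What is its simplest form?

(¬A ∨ ¬¬A) ∧ (¬C ∨ D) ∧ (A ∨ ¬(C ∧ A ∨ ¬C ∧ A))
= (¬A ∨ ¬¬A) ∧ (¬C ∨ D) ∧ (A ∨ ¬A)   [distribution]
= (¬A ∨ A) ∧ (¬C ∨ D) ∧ (A ∨ ¬A)   [double negation]
= (¬A ∨ A) ∧ (¬C ∨ D)   [complement / identity]
= ¬C ∨ D   [complement / identity]

¬C ∨ D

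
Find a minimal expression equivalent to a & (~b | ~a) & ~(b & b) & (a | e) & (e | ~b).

a & ~b

a & (~b | ~a) & ~(b & b) & (a | e) & (e | ~b)
= a & (~b | ~a) & ~b & (a | e) & (e | ~b)   [idempotence]
= a & (~b | ~a) & ~b & (a & ~b | e)   [distribution]
= a & ~b & (a & ~b | e)   [absorption]
= a & ~b   [absorption]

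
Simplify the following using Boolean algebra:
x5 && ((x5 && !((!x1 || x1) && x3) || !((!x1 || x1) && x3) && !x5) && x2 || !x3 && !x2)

x5 && ((x5 && !((!x1 || x1) && x3) || !((!x1 || x1) && x3) && !x5) && x2 || !x3 && !x2)
= x5 && (!((!x1 || x1) && x3) && x2 || !x3 && !x2)   — distribution
= x5 && (!x3 && x2 || !x3 && !x2)   — complement / identity
= x5 && !x3   — distribution

x5 && !x3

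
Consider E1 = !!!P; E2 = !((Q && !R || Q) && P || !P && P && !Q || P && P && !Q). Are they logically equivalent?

Yes

E1: !!!P
    = !P   (double negation)
E2: !((Q && !R || Q) && P || !P && P && !Q || P && P && !Q)
    = !((Q && !R || Q) && P || P && !Q)   (distribution)
    = !(Q && P || P && !Q)   (absorption)
    = !P   (distribution)
Both reduce to !P, so they are equivalent.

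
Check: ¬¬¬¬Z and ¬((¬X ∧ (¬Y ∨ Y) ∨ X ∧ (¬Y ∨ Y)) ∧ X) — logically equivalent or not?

E1: ¬¬¬¬Z
    = ¬¬Z   (double negation)
    = Z   (double negation)
E2: ¬((¬X ∧ (¬Y ∨ Y) ∨ X ∧ (¬Y ∨ Y)) ∧ X)
    = ¬((¬Y ∨ Y) ∧ X)   (distribution)
    = ¬X   (complement / identity)
These differ: at X=0, Y=0, Z=0, E1 = 0 but E2 = 1.

No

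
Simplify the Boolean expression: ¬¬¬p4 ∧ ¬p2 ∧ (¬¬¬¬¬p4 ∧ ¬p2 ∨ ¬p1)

¬¬¬p4 ∧ ¬p2 ∧ (¬¬¬¬¬p4 ∧ ¬p2 ∨ ¬p1)
= ¬¬¬p4 ∧ ¬p2 ∧ (¬¬¬p4 ∧ ¬p2 ∨ ¬p1)   [double negation]
= ¬¬¬p4 ∧ ¬p2   [absorption]
= ¬p4 ∧ ¬p2   [double negation]

¬p4 ∧ ¬p2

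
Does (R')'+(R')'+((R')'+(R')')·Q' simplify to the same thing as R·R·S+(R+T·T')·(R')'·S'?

E1: (R')'+(R')'+((R')'+(R')')·Q'
    = (R')'+(R')'   [absorption]
    = (R')'   [idempotence]
    = R   [double negation]
E2: R·R·S+(R+T·T')·(R')'·S'
    = R·R·S+(R+T·T')·R·S'   [double negation]
    = R·R·S+R·R·S'   [complement / identity]
    = R·R   [distribution]
    = R   [idempotence]
Both reduce to R, so they are equivalent.

Yes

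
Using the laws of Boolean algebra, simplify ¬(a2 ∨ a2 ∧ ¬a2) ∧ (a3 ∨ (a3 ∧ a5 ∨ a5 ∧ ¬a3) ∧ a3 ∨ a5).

¬(a2 ∨ a2 ∧ ¬a2) ∧ (a3 ∨ (a3 ∧ a5 ∨ a5 ∧ ¬a3) ∧ a3 ∨ a5)
= ¬(a2 ∨ a2 ∧ ¬a2) ∧ (a3 ∨ a5 ∧ a3 ∨ a5)
= ¬a2 ∧ (a3 ∨ a5 ∧ a3 ∨ a5)
= ¬a2 ∧ (a3 ∨ a5)

¬a2 ∧ (a3 ∨ a5)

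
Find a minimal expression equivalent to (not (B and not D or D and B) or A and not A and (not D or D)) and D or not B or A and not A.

not B

(not (B and not D or D and B) or A and not A and (not D or D)) and D or not B or A and not A
= (not B or A and not A and (not D or D)) and D or not B or A and not A
= (not B or A and not A) and D or not B or A and not A
= not B or A and not A
= not B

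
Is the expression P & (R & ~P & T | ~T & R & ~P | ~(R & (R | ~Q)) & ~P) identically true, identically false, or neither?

identically false

P & (R & ~P & T | ~T & R & ~P | ~(R & (R | ~Q)) & ~P)
= P & (R & ~P & T | ~T & R & ~P | ~R & ~P)
= P & (R & ~P | ~R & ~P)
= P & ~P
= 0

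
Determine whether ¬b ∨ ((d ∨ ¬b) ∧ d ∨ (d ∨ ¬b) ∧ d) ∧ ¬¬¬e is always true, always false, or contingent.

¬b ∨ ((d ∨ ¬b) ∧ d ∨ (d ∨ ¬b) ∧ d) ∧ ¬¬¬e
= ¬b ∨ ((d ∨ ¬b) ∧ d ∨ (d ∨ ¬b) ∧ d) ∧ ¬e   [double negation]
= ¬b ∨ (d ∨ ¬b) ∧ d ∧ ¬e   [idempotence]
= ¬b ∨ d ∧ ¬e   [absorption]
This depends on b, d, e, so it is not a constant.

contingent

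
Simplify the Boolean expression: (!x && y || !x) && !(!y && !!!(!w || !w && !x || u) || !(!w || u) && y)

!x && (!w || u)

(!x && y || !x) && !(!y && !!!(!w || !w && !x || u) || !(!w || u) && y)
= (!x && y || !x) && !(!y && !!!(!w || u) || !(!w || u) && y)   — absorption
= (!x && y || !x) && !(!y && !(!w || u) || !(!w || u) && y)   — double negation
= !x && !(!y && !(!w || u) || !(!w || u) && y)   — absorption
= !x && !!(!w || u)   — distribution
= !x && (!w || u)   — double negation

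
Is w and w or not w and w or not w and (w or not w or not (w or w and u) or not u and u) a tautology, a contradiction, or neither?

tautology

w and w or not w and w or not w and (w or not w or not (w or w and u) or not u and u)
= w and w or not w and w or not w and (w or not w or not (w or w and u))   [complement / identity]
= w and w or not w and w or not w and (w or not w or not w)   [absorption]
= w and w or not w and w or not w and (w or not w)   [idempotence]
= w and w or not w and w or not w   [complement / identity]
= w or not w   [distribution]
= True   [complement]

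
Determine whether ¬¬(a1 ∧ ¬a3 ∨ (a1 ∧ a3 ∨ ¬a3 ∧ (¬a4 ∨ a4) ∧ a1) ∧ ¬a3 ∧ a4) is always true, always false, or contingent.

¬¬(a1 ∧ ¬a3 ∨ (a1 ∧ a3 ∨ ¬a3 ∧ (¬a4 ∨ a4) ∧ a1) ∧ ¬a3 ∧ a4)
= ¬¬(a1 ∧ ¬a3 ∨ (a1 ∧ a3 ∨ ¬a3 ∧ a1) ∧ ¬a3 ∧ a4)   (complement / identity)
= ¬¬(a1 ∧ ¬a3 ∨ a1 ∧ ¬a3 ∧ a4)   (distribution)
= ¬¬(a1 ∧ ¬a3)   (absorption)
= a1 ∧ ¬a3   (double negation)
This depends on a1, a3, so it is not a constant.

contingent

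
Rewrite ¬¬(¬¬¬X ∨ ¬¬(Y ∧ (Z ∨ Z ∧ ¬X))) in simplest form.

¬¬(¬¬¬X ∨ ¬¬(Y ∧ (Z ∨ Z ∧ ¬X)))
= ¬(¬¬X ∧ ¬(Y ∧ (Z ∨ Z ∧ ¬X)))   — De Morgan
= ¬(¬¬X ∧ ¬(Y ∧ Z))   — absorption
= ¬X ∨ Y ∧ Z   — De Morgan

¬X ∨ Y ∧ Z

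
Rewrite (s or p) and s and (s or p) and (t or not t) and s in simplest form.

s

(s or p) and s and (s or p) and (t or not t) and s
= (s or p) and s and (s or p) and s   [complement / identity]
= (s or p) and s   [idempotence]
= s   [absorption]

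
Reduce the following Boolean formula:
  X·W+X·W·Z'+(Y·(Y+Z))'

X·W+Y'

X·W+X·W·Z'+(Y·(Y+Z))'
= X·W+X·W·Z'+Y'   — absorption
= X·W+Y'   — absorption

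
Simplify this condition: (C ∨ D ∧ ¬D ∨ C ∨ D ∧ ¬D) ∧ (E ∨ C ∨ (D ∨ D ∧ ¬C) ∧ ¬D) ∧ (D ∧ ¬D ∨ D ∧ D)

C ∧ D

(C ∨ D ∧ ¬D ∨ C ∨ D ∧ ¬D) ∧ (E ∨ C ∨ (D ∨ D ∧ ¬C) ∧ ¬D) ∧ (D ∧ ¬D ∨ D ∧ D)
= (C ∨ D ∧ ¬D ∨ C ∨ D ∧ ¬D) ∧ (E ∨ C ∨ D ∧ ¬D) ∧ (D ∧ ¬D ∨ D ∧ D)   — absorption
= (C ∨ D ∧ ¬D ∨ (C ∨ D ∧ ¬D) ∧ E) ∧ (D ∧ ¬D ∨ D ∧ D)   — distribution
= (C ∨ D ∧ ¬D) ∧ (D ∧ ¬D ∨ D ∧ D)   — absorption
= C ∧ (D ∧ ¬D ∨ D ∧ D)   — complement / identity
= C ∧ D   — distribution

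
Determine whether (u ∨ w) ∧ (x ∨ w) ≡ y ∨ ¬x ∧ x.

No

E1: (u ∨ w) ∧ (x ∨ w)
    = w ∨ u ∧ x   [distribution]
E2: y ∨ ¬x ∧ x
    = y   [complement / identity]
These differ: at u=0, w=0, x=0, y=1, E1 = 0 but E2 = 1.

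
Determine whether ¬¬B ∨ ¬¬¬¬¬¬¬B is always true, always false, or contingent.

¬¬B ∨ ¬¬¬¬¬¬¬B
= ¬¬B ∨ ¬¬¬¬¬B
= ¬¬B ∨ ¬¬¬B
= B ∨ ¬¬¬B
= B ∨ ¬B
= True

always true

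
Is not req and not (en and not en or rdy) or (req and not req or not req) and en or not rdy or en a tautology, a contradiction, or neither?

not req and not (en and not en or rdy) or (req and not req or not req) and en or not rdy or en
= not req and not (en and not en or rdy) or not req and en or not rdy or en
= not req and not rdy or not req and en or not rdy or en
= (not rdy or en) and not req or not rdy or en
= not rdy or en
This depends on en, rdy, so it is not a constant.

neither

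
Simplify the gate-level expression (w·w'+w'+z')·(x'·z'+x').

(w·w'+w'+z')·(x'·z'+x')
= (w'+z')·(x'·z'+x')   (complement / identity)
= (w'+z')·x'   (absorption)

(w'+z')·x'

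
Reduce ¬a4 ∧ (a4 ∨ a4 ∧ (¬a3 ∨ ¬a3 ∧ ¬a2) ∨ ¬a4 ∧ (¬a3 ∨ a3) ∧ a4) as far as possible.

¬a4 ∧ (a4 ∨ a4 ∧ (¬a3 ∨ ¬a3 ∧ ¬a2) ∨ ¬a4 ∧ (¬a3 ∨ a3) ∧ a4)
= ¬a4 ∧ (a4 ∨ a4 ∧ ¬a3 ∨ ¬a4 ∧ (¬a3 ∨ a3) ∧ a4)   — absorption
= ¬a4 ∧ (a4 ∨ ¬a4 ∧ (¬a3 ∨ a3) ∧ a4)   — absorption
= ¬a4 ∧ (a4 ∨ ¬a4 ∧ a4)   — complement / identity
= ¬a4 ∧ a4   — complement / identity
= False   — complement

False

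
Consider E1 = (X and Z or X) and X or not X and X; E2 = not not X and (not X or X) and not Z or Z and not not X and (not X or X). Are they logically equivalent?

Yes

E1: (X and Z or X) and X or not X and X
    = X and X or not X and X
    = X
E2: not not X and (not X or X) and not Z or Z and not not X and (not X or X)
    = not not X and (not X or X)
    = X and (not X or X)
    = X
Both reduce to X, so they are equivalent.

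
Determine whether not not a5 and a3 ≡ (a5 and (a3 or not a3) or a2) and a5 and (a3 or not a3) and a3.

E1: not not a5 and a3
    = a5 and a3   [double negation]
E2: (a5 and (a3 or not a3) or a2) and a5 and (a3 or not a3) and a3
    = a5 and (a3 or not a3) and a3   [absorption]
    = a5 and a3   [complement / identity]
Both reduce to a5 and a3, so they are equivalent.

Yes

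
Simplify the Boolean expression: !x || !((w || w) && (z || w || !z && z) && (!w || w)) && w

!x

!x || !((w || w) && (z || w || !z && z) && (!w || w)) && w
= !x || !((w || w) && (z || w) && (!w || w)) && w   (complement / identity)
= !x || !((w || w) && (z || w)) && w   (complement / identity)
= !x || !(w || w && z) && w   (distribution)
= !x || !w && w   (absorption)
= !x   (complement / identity)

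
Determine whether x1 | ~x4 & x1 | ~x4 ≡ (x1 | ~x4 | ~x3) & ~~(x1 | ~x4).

E1: x1 | ~x4 & x1 | ~x4
    = x1 | ~x4   [absorption]
E2: (x1 | ~x4 | ~x3) & ~~(x1 | ~x4)
    = (x1 | ~x4 | ~x3) & (x1 | ~x4)   [double negation]
    = x1 | ~x4   [absorption]
Both reduce to x1 | ~x4, so they are equivalent.

Yes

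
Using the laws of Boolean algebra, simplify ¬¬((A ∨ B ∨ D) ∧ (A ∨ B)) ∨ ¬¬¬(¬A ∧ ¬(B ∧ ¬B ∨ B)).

A ∨ B

¬¬((A ∨ B ∨ D) ∧ (A ∨ B)) ∨ ¬¬¬(¬A ∧ ¬(B ∧ ¬B ∨ B))
= ¬¬((A ∨ B ∨ D) ∧ (A ∨ B)) ∨ ¬¬(A ∨ B ∧ ¬B ∨ B)   [De Morgan]
= ¬¬(A ∨ B) ∨ ¬¬(A ∨ B ∧ ¬B ∨ B)   [absorption]
= ¬¬(A ∨ B) ∨ ¬¬(A ∨ B)   [complement / identity]
= ¬¬(A ∨ B)   [idempotence]
= A ∨ B   [double negation]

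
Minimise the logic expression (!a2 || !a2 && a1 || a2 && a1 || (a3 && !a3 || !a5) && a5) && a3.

(!a2 || a1) && a3

(!a2 || !a2 && a1 || a2 && a1 || (a3 && !a3 || !a5) && a5) && a3
= (!a2 || !a2 && a1 || a2 && a1 || !a5 && a5) && a3
= (!a2 || a1 || !a5 && a5) && a3
= (!a2 || a1) && a3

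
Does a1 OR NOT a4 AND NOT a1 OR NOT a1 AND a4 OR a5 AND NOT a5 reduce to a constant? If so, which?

yes, True

a1 OR NOT a4 AND NOT a1 OR NOT a1 AND a4 OR a5 AND NOT a5
= a1 OR NOT a1 OR a5 AND NOT a5   [distribution]
= a1 OR NOT a1   [complement / identity]
= TRUE   [complement]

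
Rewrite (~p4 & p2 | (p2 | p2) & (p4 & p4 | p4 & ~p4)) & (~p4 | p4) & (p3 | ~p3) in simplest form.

(~p4 & p2 | (p2 | p2) & (p4 & p4 | p4 & ~p4)) & (~p4 | p4) & (p3 | ~p3)
= (~p4 & p2 | (p2 | p2) & (p4 & p4 | p4 & ~p4)) & (~p4 | p4)   (complement / identity)
= (~p4 & p2 | (p2 | p2) & p4) & (~p4 | p4)   (distribution)
= (~p4 & p2 | p2 & p4) & (~p4 | p4)   (idempotence)
= ~p4 & p2 | p2 & p4   (complement / identity)
= p2   (distribution)

p2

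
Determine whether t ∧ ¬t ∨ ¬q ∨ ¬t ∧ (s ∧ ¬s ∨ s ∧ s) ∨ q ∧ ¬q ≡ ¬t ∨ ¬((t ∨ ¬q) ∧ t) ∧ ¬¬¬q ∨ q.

E1: t ∧ ¬t ∨ ¬q ∨ ¬t ∧ (s ∧ ¬s ∨ s ∧ s) ∨ q ∧ ¬q
    = t ∧ ¬t ∨ ¬q ∨ ¬t ∧ s ∨ q ∧ ¬q   — distribution
    = t ∧ ¬t ∨ ¬q ∨ ¬t ∧ s   — complement / identity
    = ¬q ∨ ¬t ∧ s   — complement / identity
E2: ¬t ∨ ¬((t ∨ ¬q) ∧ t) ∧ ¬¬¬q ∨ q
    = ¬t ∨ ¬t ∧ ¬¬¬q ∨ q   — absorption
    = ¬t ∨ ¬t ∧ ¬q ∨ q   — double negation
    = ¬t ∨ q   — absorption
These differ: at q=1, s=0, t=1, E1 = 0 but E2 = 1.

No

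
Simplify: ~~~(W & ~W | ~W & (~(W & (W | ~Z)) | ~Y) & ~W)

~~~(W & ~W | ~W & (~(W & (W | ~Z)) | ~Y) & ~W)
= ~~~(W & ~W | ~W & (~W | ~Y) & ~W)   [absorption]
= ~~~(W & ~W | ~W & ~W)   [absorption]
= ~~~~W   [distribution]
= ~~W   [double negation]
= W   [double negation]

W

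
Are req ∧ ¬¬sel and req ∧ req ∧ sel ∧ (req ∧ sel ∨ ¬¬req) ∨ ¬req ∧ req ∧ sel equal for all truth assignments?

E1: req ∧ ¬¬sel
    = req ∧ sel   [double negation]
E2: req ∧ req ∧ sel ∧ (req ∧ sel ∨ ¬¬req) ∨ ¬req ∧ req ∧ sel
    = req ∧ req ∧ sel ∧ (req ∧ sel ∨ req) ∨ ¬req ∧ req ∧ sel   [double negation]
    = req ∧ req ∧ sel ∨ ¬req ∧ req ∧ sel   [absorption]
    = req ∧ sel   [distribution]
Both reduce to req ∧ sel, so they are equivalent.

Yes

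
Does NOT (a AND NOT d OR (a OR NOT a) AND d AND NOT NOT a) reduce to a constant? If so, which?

NOT (a AND NOT d OR (a OR NOT a) AND d AND NOT NOT a)
= NOT (a AND NOT d OR d AND NOT NOT a)   — complement / identity
= NOT (a AND NOT d OR d AND a)   — double negation
= NOT a   — distribution
This depends on a, so it is not a constant.

no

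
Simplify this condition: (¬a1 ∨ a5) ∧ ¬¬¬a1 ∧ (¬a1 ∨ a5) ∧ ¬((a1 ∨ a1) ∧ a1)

¬a1

(¬a1 ∨ a5) ∧ ¬¬¬a1 ∧ (¬a1 ∨ a5) ∧ ¬((a1 ∨ a1) ∧ a1)
= (¬a1 ∨ a5) ∧ ¬a1 ∧ (¬a1 ∨ a5) ∧ ¬((a1 ∨ a1) ∧ a1)
= (¬a1 ∨ a5) ∧ ¬a1 ∧ (¬a1 ∨ a5) ∧ ¬(a1 ∧ a1)
= (¬a1 ∨ a5) ∧ ¬a1 ∧ (¬a1 ∨ a5) ∧ ¬a1
= (¬a1 ∨ a5) ∧ ¬a1
= ¬a1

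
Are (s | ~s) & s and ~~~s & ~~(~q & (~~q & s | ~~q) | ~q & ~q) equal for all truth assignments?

No

E1: (s | ~s) & s
    = s   [complement / identity]
E2: ~~~s & ~~(~q & (~~q & s | ~~q) | ~q & ~q)
    = ~~~s & ~~(~q & ~~q | ~q & ~q)   [absorption]
    = ~~~s & ~~(~q & q | ~q & ~q)   [double negation]
    = ~s & ~~(~q & q | ~q & ~q)   [double negation]
    = ~s & (~q & q | ~q & ~q)   [double negation]
    = ~s & ~q   [distribution]
These differ: at q=0, s=1, E1 = 1 but E2 = 0.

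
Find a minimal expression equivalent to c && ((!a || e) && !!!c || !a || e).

c && (!a || e)

c && ((!a || e) && !!!c || !a || e)
= c && ((!a || e) && !c || !a || e)
= c && (!a || e)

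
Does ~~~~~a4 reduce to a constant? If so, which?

~~~~~a4
= ~~~a4   [double negation]
= ~a4   [double negation]
This depends on a4, so it is not a constant.

no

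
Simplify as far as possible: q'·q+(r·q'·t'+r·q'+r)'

r'

q'·q+(r·q'·t'+r·q'+r)'
= q'·q+(r·q'+r)'   (absorption)
= q'·q+r'   (absorption)
= r'   (complement / identity)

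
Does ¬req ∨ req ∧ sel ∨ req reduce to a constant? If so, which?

yes, True

¬req ∨ req ∧ sel ∨ req
= ¬req ∨ req   [absorption]
= True   [complement]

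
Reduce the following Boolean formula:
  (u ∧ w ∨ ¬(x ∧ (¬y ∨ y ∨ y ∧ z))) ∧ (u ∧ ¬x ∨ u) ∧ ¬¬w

u ∧ w

(u ∧ w ∨ ¬(x ∧ (¬y ∨ y ∨ y ∧ z))) ∧ (u ∧ ¬x ∨ u) ∧ ¬¬w
= (u ∧ w ∨ ¬(x ∧ (¬y ∨ y ∨ y ∧ z))) ∧ u ∧ ¬¬w   [absorption]
= (u ∧ w ∨ ¬(x ∧ (¬y ∨ y ∨ y ∧ z))) ∧ u ∧ w   [double negation]
= (u ∧ w ∨ ¬(x ∧ (¬y ∨ y))) ∧ u ∧ w   [absorption]
= (u ∧ w ∨ ¬x) ∧ u ∧ w   [complement / identity]
= u ∧ w   [absorption]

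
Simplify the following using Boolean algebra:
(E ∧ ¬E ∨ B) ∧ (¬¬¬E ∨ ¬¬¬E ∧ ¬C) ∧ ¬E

B ∧ ¬E

(E ∧ ¬E ∨ B) ∧ (¬¬¬E ∨ ¬¬¬E ∧ ¬C) ∧ ¬E
= B ∧ (¬¬¬E ∨ ¬¬¬E ∧ ¬C) ∧ ¬E
= B ∧ ¬¬¬E ∧ ¬E
= B ∧ ¬E ∧ ¬E
= B ∧ ¬E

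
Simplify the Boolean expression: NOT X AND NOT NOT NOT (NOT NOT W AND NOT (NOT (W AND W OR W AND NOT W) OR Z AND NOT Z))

NOT X AND NOT NOT NOT (NOT NOT W AND NOT (NOT (W AND W OR W AND NOT W) OR Z AND NOT Z))
= NOT X AND NOT NOT NOT (NOT NOT W AND NOT (NOT W OR Z AND NOT Z))   — distribution
= NOT X AND NOT NOT (NOT W OR NOT W OR Z AND NOT Z)   — De Morgan
= NOT X AND NOT NOT (NOT W OR NOT W)   — complement / identity
= NOT X AND NOT NOT NOT W   — idempotence
= NOT X AND NOT W   — double negation

NOT X AND NOT W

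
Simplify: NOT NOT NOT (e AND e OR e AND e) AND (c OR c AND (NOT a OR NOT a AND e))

NOT e AND c

NOT NOT NOT (e AND e OR e AND e) AND (c OR c AND (NOT a OR NOT a AND e))
= NOT NOT NOT (e AND e) AND (c OR c AND (NOT a OR NOT a AND e))   [idempotence]
= NOT NOT NOT (e AND e) AND (c OR c AND NOT a)   [absorption]
= NOT NOT NOT e AND (c OR c AND NOT a)   [idempotence]
= NOT NOT NOT e AND c   [absorption]
= NOT e AND c   [double negation]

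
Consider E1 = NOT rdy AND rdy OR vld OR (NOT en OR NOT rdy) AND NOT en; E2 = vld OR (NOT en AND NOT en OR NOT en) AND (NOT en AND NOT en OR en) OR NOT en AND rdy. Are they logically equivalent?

Yes

E1: NOT rdy AND rdy OR vld OR (NOT en OR NOT rdy) AND NOT en
    = vld OR (NOT en OR NOT rdy) AND NOT en   [complement / identity]
    = vld OR NOT en   [absorption]
E2: vld OR (NOT en AND NOT en OR NOT en) AND (NOT en AND NOT en OR en) OR NOT en AND rdy
    = vld OR NOT en AND NOT en OR NOT en AND en OR NOT en AND rdy   [distribution]
    = vld OR NOT en OR NOT en AND rdy   [distribution]
    = vld OR NOT en   [absorption]
Both reduce to vld OR NOT en, so they are equivalent.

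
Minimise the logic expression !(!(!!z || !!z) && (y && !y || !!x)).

!(!(!!z || !!z) && (y && !y || !!x))
= !(!!!z && (y && !y || !!x))   (idempotence)
= !(!!!z && !!x)   (complement / identity)
= !(!z && !!x)   (double negation)
= z || !x   (De Morgan)

z || !x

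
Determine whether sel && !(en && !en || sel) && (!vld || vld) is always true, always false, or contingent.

sel && !(en && !en || sel) && (!vld || vld)
= sel && !sel && (!vld || vld)
= sel && !sel
= false

always false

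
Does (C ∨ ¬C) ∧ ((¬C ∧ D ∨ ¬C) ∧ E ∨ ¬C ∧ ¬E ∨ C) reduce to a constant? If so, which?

yes, True

(C ∨ ¬C) ∧ ((¬C ∧ D ∨ ¬C) ∧ E ∨ ¬C ∧ ¬E ∨ C)
= (C ∨ ¬C) ∧ (¬C ∧ E ∨ ¬C ∧ ¬E ∨ C)   (absorption)
= ¬C ∧ E ∨ ¬C ∧ ¬E ∨ C   (complement / identity)
= ¬C ∨ C   (distribution)
= True   (complement)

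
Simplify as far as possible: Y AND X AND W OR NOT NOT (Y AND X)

Y AND X AND W OR NOT NOT (Y AND X)
= Y AND X AND W OR Y AND X
= (X AND W OR X) AND Y
= X AND Y

X AND Y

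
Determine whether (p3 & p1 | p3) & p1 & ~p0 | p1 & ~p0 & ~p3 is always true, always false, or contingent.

contingent

(p3 & p1 | p3) & p1 & ~p0 | p1 & ~p0 & ~p3
= p3 & p1 & ~p0 | p1 & ~p0 & ~p3   [absorption]
= p1 & ~p0   [distribution]
This depends on p0, p1, so it is not a constant.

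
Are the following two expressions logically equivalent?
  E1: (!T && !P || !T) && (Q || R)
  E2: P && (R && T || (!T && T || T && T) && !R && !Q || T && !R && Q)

E1: (!T && !P || !T) && (Q || R)
    = !T && (Q || R)
E2: P && (R && T || (!T && T || T && T) && !R && !Q || T && !R && Q)
    = P && (R && T || T && !R && !Q || T && !R && Q)
    = P && (R && T || T && !R)
    = P && T
These differ: at P=0, Q=1, R=1, T=0, E1 = 1 but E2 = 0.

No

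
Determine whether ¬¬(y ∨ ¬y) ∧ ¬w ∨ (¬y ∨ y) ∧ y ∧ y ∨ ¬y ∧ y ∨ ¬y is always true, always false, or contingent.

always true

¬¬(y ∨ ¬y) ∧ ¬w ∨ (¬y ∨ y) ∧ y ∧ y ∨ ¬y ∧ y ∨ ¬y
= ¬¬(y ∨ ¬y) ∧ ¬w ∨ y ∧ y ∨ ¬y ∧ y ∨ ¬y
= ¬¬(y ∨ ¬y) ∧ ¬w ∨ y ∨ ¬y
= (y ∨ ¬y) ∧ ¬w ∨ y ∨ ¬y
= y ∨ ¬y
= True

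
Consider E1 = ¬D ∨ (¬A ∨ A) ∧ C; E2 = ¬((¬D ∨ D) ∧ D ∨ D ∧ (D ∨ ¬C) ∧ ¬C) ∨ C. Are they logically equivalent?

Yes

E1: ¬D ∨ (¬A ∨ A) ∧ C
    = ¬D ∨ C   (complement / identity)
E2: ¬((¬D ∨ D) ∧ D ∨ D ∧ (D ∨ ¬C) ∧ ¬C) ∨ C
    = ¬((¬D ∨ D) ∧ D ∨ D ∧ ¬C) ∨ C   (absorption)
    = ¬(D ∨ D ∧ ¬C) ∨ C   (complement / identity)
    = ¬D ∨ C   (absorption)
Both reduce to ¬D ∨ C, so they are equivalent.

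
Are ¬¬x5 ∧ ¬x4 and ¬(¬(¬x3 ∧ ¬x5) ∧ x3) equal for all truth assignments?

No

E1: ¬¬x5 ∧ ¬x4
    = x5 ∧ ¬x4   [double negation]
E2: ¬(¬(¬x3 ∧ ¬x5) ∧ x3)
    = ¬((x3 ∨ x5) ∧ x3)   [De Morgan]
    = ¬x3   [absorption]
These differ: at x3=0, x4=0, x5=0, E1 = 0 but E2 = 1.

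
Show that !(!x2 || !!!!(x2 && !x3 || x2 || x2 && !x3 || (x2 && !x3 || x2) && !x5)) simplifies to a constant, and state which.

!(!x2 || !!!!(x2 && !x3 || x2 || x2 && !x3 || (x2 && !x3 || x2) && !x5))
= x2 && !!!(x2 && !x3 || x2 || x2 && !x3 || (x2 && !x3 || x2) && !x5)   [De Morgan]
= x2 && !!!(x2 && !x3 || x2 || (x2 && !x3 || x2) && !x5)   [absorption]
= x2 && !!!(x2 && !x3 || x2)   [absorption]
= x2 && !(x2 && !x3 || x2)   [double negation]
= x2 && !x2   [absorption]
= false   [complement]

false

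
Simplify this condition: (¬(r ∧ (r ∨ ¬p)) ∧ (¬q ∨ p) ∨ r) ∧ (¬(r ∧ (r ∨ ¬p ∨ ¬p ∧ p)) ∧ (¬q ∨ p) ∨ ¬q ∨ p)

(¬(r ∧ (r ∨ ¬p)) ∧ (¬q ∨ p) ∨ r) ∧ (¬(r ∧ (r ∨ ¬p ∨ ¬p ∧ p)) ∧ (¬q ∨ p) ∨ ¬q ∨ p)
= (¬(r ∧ (r ∨ ¬p)) ∧ (¬q ∨ p) ∨ r) ∧ (¬(r ∧ (r ∨ ¬p)) ∧ (¬q ∨ p) ∨ ¬q ∨ p)   (complement / identity)
= ¬(r ∧ (r ∨ ¬p)) ∧ (¬q ∨ p) ∨ r ∧ (¬q ∨ p)   (distribution)
= ¬r ∧ (¬q ∨ p) ∨ r ∧ (¬q ∨ p)   (absorption)
= ¬q ∨ p   (distribution)

¬q ∨ p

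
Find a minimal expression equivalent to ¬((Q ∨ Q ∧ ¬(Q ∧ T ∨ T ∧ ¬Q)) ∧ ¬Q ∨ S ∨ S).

¬S

¬((Q ∨ Q ∧ ¬(Q ∧ T ∨ T ∧ ¬Q)) ∧ ¬Q ∨ S ∨ S)
= ¬((Q ∨ Q ∧ ¬T) ∧ ¬Q ∨ S ∨ S)   (distribution)
= ¬(Q ∧ ¬Q ∨ S ∨ S)   (absorption)
= ¬(Q ∧ ¬Q ∨ S)   (idempotence)
= ¬S   (complement / identity)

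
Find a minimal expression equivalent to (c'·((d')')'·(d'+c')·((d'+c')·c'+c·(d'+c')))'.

(c'·((d')')'·(d'+c')·((d'+c')·c'+c·(d'+c')))'
= (c'·((d')')'·(d'+c')·(d'+c'))'
= (c'·((d')')'·(d'+c'))'
= (c'·d'·(d'+c'))'
= (c'·d')'
= c+d

c+d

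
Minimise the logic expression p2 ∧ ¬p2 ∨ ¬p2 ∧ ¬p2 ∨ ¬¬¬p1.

p2 ∧ ¬p2 ∨ ¬p2 ∧ ¬p2 ∨ ¬¬¬p1
= ¬p2 ∨ ¬¬¬p1   [distribution]
= ¬p2 ∨ ¬p1   [double negation]

¬p2 ∨ ¬p1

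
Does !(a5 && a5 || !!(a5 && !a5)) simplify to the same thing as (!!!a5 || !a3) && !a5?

Yes

E1: !(a5 && a5 || !!(a5 && !a5))
    = !(a5 && a5 || a5 && !a5)   [double negation]
    = !a5   [distribution]
E2: (!!!a5 || !a3) && !a5
    = (!a5 || !a3) && !a5   [double negation]
    = !a5   [absorption]
Both reduce to !a5, so they are equivalent.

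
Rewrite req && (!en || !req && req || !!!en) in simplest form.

req && !en

req && (!en || !req && req || !!!en)
= req && (!en || !req && req || !en)   — double negation
= req && (!en || !en)   — complement / identity
= req && !en   — idempotence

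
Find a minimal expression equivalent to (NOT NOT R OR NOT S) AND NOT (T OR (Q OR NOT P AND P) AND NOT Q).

(NOT NOT R OR NOT S) AND NOT (T OR (Q OR NOT P AND P) AND NOT Q)
= (NOT NOT R OR NOT S) AND NOT (T OR Q AND NOT Q)   — complement / identity
= (NOT NOT R OR NOT S) AND NOT T   — complement / identity
= (R OR NOT S) AND NOT T   — double negation

(R OR NOT S) AND NOT T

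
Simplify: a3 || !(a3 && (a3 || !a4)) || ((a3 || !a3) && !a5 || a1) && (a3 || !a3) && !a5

true

a3 || !(a3 && (a3 || !a4)) || ((a3 || !a3) && !a5 || a1) && (a3 || !a3) && !a5
= a3 || !a3 || ((a3 || !a3) && !a5 || a1) && (a3 || !a3) && !a5
= a3 || !a3 || (a3 || !a3) && !a5
= a3 || !a3
= true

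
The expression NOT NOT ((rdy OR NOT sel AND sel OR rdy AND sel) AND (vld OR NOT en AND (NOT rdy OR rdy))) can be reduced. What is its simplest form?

NOT NOT ((rdy OR NOT sel AND sel OR rdy AND sel) AND (vld OR NOT en AND (NOT rdy OR rdy)))
= NOT NOT ((rdy OR rdy AND sel) AND (vld OR NOT en AND (NOT rdy OR rdy)))   — complement / identity
= NOT NOT ((rdy OR rdy AND sel) AND (vld OR NOT en))   — complement / identity
= NOT NOT (rdy AND (vld OR NOT en))   — absorption
= rdy AND (vld OR NOT en)   — double negation

rdy AND (vld OR NOT en)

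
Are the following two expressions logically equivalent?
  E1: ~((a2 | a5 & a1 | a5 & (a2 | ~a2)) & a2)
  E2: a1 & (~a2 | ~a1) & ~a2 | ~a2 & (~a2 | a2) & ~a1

Yes

E1: ~((a2 | a5 & a1 | a5 & (a2 | ~a2)) & a2)
    = ~((a2 | a5 & a1 | a5) & a2)   (complement / identity)
    = ~((a2 | a5) & a2)   (absorption)
    = ~a2   (absorption)
E2: a1 & (~a2 | ~a1) & ~a2 | ~a2 & (~a2 | a2) & ~a1
    = a1 & (~a2 | ~a1) & ~a2 | ~a2 & ~a1   (complement / identity)
    = a1 & ~a2 | ~a2 & ~a1   (absorption)
    = ~a2   (distribution)
Both reduce to ~a2, so they are equivalent.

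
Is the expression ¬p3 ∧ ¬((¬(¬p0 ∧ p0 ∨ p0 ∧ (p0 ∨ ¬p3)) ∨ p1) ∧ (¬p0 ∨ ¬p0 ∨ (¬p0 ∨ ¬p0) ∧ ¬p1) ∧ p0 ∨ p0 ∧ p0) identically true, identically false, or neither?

neither

¬p3 ∧ ¬((¬(¬p0 ∧ p0 ∨ p0 ∧ (p0 ∨ ¬p3)) ∨ p1) ∧ (¬p0 ∨ ¬p0 ∨ (¬p0 ∨ ¬p0) ∧ ¬p1) ∧ p0 ∨ p0 ∧ p0)
= ¬p3 ∧ ¬((¬(¬p0 ∧ p0 ∨ p0) ∨ p1) ∧ (¬p0 ∨ ¬p0 ∨ (¬p0 ∨ ¬p0) ∧ ¬p1) ∧ p0 ∨ p0 ∧ p0)
= ¬p3 ∧ ¬((¬(¬p0 ∧ p0 ∨ p0) ∨ p1) ∧ (¬p0 ∨ ¬p0) ∧ p0 ∨ p0 ∧ p0)
= ¬p3 ∧ ¬((¬(¬p0 ∧ p0 ∨ p0) ∨ p1) ∧ ¬p0 ∧ p0 ∨ p0 ∧ p0)
= ¬p3 ∧ ¬((¬p0 ∨ p1) ∧ ¬p0 ∧ p0 ∨ p0 ∧ p0)
= ¬p3 ∧ ¬(¬p0 ∧ p0 ∨ p0 ∧ p0)
= ¬p3 ∧ ¬p0
This depends on p0, p3, so it is not a constant.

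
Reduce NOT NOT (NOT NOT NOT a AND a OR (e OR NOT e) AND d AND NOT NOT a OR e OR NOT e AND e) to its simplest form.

NOT NOT (NOT NOT NOT a AND a OR (e OR NOT e) AND d AND NOT NOT a OR e OR NOT e AND e)
= NOT NOT (NOT NOT NOT a AND a OR (e OR NOT e) AND d AND a OR e OR NOT e AND e)
= NOT NOT (NOT a AND a OR (e OR NOT e) AND d AND a OR e OR NOT e AND e)
= NOT NOT (NOT a AND a OR d AND a OR e OR NOT e AND e)
= NOT NOT (NOT a AND a OR d AND a OR e)
= NOT a AND a OR d AND a OR e
= d AND a OR e

d AND a OR e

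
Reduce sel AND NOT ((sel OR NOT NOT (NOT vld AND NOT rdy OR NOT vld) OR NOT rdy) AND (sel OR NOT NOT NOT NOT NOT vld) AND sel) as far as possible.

sel AND NOT ((sel OR NOT NOT (NOT vld AND NOT rdy OR NOT vld) OR NOT rdy) AND (sel OR NOT NOT NOT NOT NOT vld) AND sel)
= sel AND NOT ((sel OR NOT NOT NOT vld OR NOT rdy) AND (sel OR NOT NOT NOT NOT NOT vld) AND sel)   [absorption]
= sel AND NOT ((sel OR NOT NOT NOT vld OR NOT rdy) AND (sel OR NOT NOT NOT vld) AND sel)   [double negation]
= sel AND NOT ((sel OR NOT NOT NOT vld) AND sel)   [absorption]
= sel AND NOT ((sel OR NOT vld) AND sel)   [double negation]
= sel AND NOT sel   [absorption]
= FALSE   [complement]

FALSE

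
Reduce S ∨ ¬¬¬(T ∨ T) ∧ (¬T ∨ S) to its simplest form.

S ∨ ¬T

S ∨ ¬¬¬(T ∨ T) ∧ (¬T ∨ S)
= S ∨ ¬¬¬T ∧ (¬T ∨ S)   [idempotence]
= S ∨ ¬T ∧ (¬T ∨ S)   [double negation]
= S ∨ ¬T   [absorption]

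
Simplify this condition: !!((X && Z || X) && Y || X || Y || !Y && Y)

!!((X && Z || X) && Y || X || Y || !Y && Y)
= (X && Z || X) && Y || X || Y || !Y && Y   [double negation]
= X && Y || X || Y || !Y && Y   [absorption]
= X || Y || !Y && Y   [absorption]
= X || Y   [complement / identity]

X || Y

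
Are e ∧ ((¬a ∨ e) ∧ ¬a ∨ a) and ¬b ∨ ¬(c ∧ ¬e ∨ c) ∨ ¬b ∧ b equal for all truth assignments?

E1: e ∧ ((¬a ∨ e) ∧ ¬a ∨ a)
    = e ∧ (¬a ∨ a)   [absorption]
    = e   [complement / identity]
E2: ¬b ∨ ¬(c ∧ ¬e ∨ c) ∨ ¬b ∧ b
    = ¬b ∨ ¬c ∨ ¬b ∧ b   [absorption]
    = ¬b ∨ ¬c   [complement / identity]
These differ: at a=0, b=0, c=0, e=0, E1 = 0 but E2 = 1.

No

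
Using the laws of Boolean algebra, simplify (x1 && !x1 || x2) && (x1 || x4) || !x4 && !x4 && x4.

x2 && (x1 || x4)

(x1 && !x1 || x2) && (x1 || x4) || !x4 && !x4 && x4
= (x1 && !x1 || x2) && (x1 || x4) || !x4 && x4
= x2 && (x1 || x4) || !x4 && x4
= x2 && (x1 || x4)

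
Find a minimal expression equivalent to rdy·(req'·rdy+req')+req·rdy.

rdy·(req'·rdy+req')+req·rdy
= rdy·req'+req·rdy   (absorption)
= rdy   (distribution)

rdy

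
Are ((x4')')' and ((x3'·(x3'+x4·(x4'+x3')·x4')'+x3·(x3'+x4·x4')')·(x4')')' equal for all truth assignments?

E1: ((x4')')'
    = x4'   [double negation]
E2: ((x3'·(x3'+x4·(x4'+x3')·x4')'+x3·(x3'+x4·x4')')·(x4')')'
    = ((x3'·(x3'+x4·x4')'+x3·(x3'+x4·x4')')·(x4')')'   [absorption]
    = ((x3'+x4·x4')'·(x4')')'   [distribution]
    = ((x3')'·(x4')')'   [complement / identity]
    = x3'+x4'   [De Morgan]
These differ: at x3=0, x4=1, E1 = 0 but E2 = 1.

No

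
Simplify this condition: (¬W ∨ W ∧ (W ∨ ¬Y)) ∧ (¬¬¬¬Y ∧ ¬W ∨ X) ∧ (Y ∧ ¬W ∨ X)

Y ∧ ¬W ∨ X

(¬W ∨ W ∧ (W ∨ ¬Y)) ∧ (¬¬¬¬Y ∧ ¬W ∨ X) ∧ (Y ∧ ¬W ∨ X)
= (¬W ∨ W) ∧ (¬¬¬¬Y ∧ ¬W ∨ X) ∧ (Y ∧ ¬W ∨ X)   [absorption]
= (¬W ∨ W) ∧ (¬¬Y ∧ ¬W ∨ X) ∧ (Y ∧ ¬W ∨ X)   [double negation]
= (¬¬Y ∧ ¬W ∨ X) ∧ (Y ∧ ¬W ∨ X)   [complement / identity]
= (Y ∧ ¬W ∨ X) ∧ (Y ∧ ¬W ∨ X)   [double negation]
= Y ∧ ¬W ∨ X   [idempotence]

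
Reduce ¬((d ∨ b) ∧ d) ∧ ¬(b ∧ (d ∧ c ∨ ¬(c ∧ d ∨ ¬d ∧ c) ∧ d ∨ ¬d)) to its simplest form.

¬((d ∨ b) ∧ d) ∧ ¬(b ∧ (d ∧ c ∨ ¬(c ∧ d ∨ ¬d ∧ c) ∧ d ∨ ¬d))
= ¬((d ∨ b) ∧ d) ∧ ¬(b ∧ (d ∧ c ∨ ¬c ∧ d ∨ ¬d))   (distribution)
= ¬((d ∨ b) ∧ d) ∧ ¬(b ∧ (d ∨ ¬d))   (distribution)
= ¬((d ∨ b) ∧ d) ∧ ¬b   (complement / identity)
= ¬d ∧ ¬b   (absorption)

¬d ∧ ¬b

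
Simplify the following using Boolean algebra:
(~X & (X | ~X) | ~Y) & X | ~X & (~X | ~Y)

(~X & (X | ~X) | ~Y) & X | ~X & (~X | ~Y)
= (~X | ~Y) & X | ~X & (~X | ~Y)   (complement / identity)
= ~X | ~Y   (distribution)

~X | ~Y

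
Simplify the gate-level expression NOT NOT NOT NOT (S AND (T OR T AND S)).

S AND T

NOT NOT NOT NOT (S AND (T OR T AND S))
= NOT NOT (S AND (T OR T AND S))   [double negation]
= S AND (T OR T AND S)   [double negation]
= S AND T   [absorption]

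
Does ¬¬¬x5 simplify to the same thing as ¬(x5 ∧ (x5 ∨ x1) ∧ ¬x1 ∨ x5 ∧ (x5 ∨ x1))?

Yes

E1: ¬¬¬x5
    = ¬x5   — double negation
E2: ¬(x5 ∧ (x5 ∨ x1) ∧ ¬x1 ∨ x5 ∧ (x5 ∨ x1))
    = ¬(x5 ∧ (x5 ∨ x1))   — absorption
    = ¬x5   — absorption
Both reduce to ¬x5, so they are equivalent.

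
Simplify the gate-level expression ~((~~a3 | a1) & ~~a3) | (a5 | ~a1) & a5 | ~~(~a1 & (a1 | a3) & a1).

~a3 | a5

~((~~a3 | a1) & ~~a3) | (a5 | ~a1) & a5 | ~~(~a1 & (a1 | a3) & a1)
= ~~~a3 | (a5 | ~a1) & a5 | ~~(~a1 & (a1 | a3) & a1)
= ~~~a3 | a5 | ~~(~a1 & (a1 | a3) & a1)
= ~~~a3 | a5 | ~~(~a1 & a1)
= ~~~a3 | a5 | ~a1 & a1
= ~~~a3 | a5
= ~a3 | a5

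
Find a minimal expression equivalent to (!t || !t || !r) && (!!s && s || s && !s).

(!t || !t || !r) && (!!s && s || s && !s)
= (!t || !r) && (!!s && s || s && !s)   — idempotence
= (!t || !r) && (s && s || s && !s)   — double negation
= (!t || !r) && s   — distribution

(!t || !r) && s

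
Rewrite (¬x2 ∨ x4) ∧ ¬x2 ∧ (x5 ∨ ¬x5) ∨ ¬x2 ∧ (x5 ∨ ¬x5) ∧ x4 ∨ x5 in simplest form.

(¬x2 ∨ x4) ∧ ¬x2 ∧ (x5 ∨ ¬x5) ∨ ¬x2 ∧ (x5 ∨ ¬x5) ∧ x4 ∨ x5
= ¬x2 ∧ (x5 ∨ ¬x5) ∨ ¬x2 ∧ (x5 ∨ ¬x5) ∧ x4 ∨ x5
= ¬x2 ∧ (x5 ∨ ¬x5) ∨ x5
= ¬x2 ∨ x5

¬x2 ∨ x5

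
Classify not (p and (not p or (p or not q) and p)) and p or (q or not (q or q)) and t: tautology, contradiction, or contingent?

not (p and (not p or (p or not q) and p)) and p or (q or not (q or q)) and t
= not (p and (not p or p)) and p or (q or not (q or q)) and t   [absorption]
= not (p and (not p or p)) and p or (q or not q) and t   [idempotence]
= not p and p or (q or not q) and t   [complement / identity]
= not p and p or t   [complement / identity]
= t   [complement / identity]
This depends on t, so it is not a constant.

contingent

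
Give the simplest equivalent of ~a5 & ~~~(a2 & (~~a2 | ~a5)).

~a5 & ~a2

~a5 & ~~~(a2 & (~~a2 | ~a5))
= ~a5 & ~(a2 & (~~a2 | ~a5))   [double negation]
= ~a5 & ~(a2 & (a2 | ~a5))   [double negation]
= ~a5 & ~a2   [absorption]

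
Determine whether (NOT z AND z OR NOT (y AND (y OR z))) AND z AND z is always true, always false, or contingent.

(NOT z AND z OR NOT (y AND (y OR z))) AND z AND z
= (NOT z AND z OR NOT (y AND (y OR z))) AND z   (idempotence)
= NOT (y AND (y OR z)) AND z   (complement / identity)
= NOT y AND z   (absorption)
This depends on y, z, so it is not a constant.

contingent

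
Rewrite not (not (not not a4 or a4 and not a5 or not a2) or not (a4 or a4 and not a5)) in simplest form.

not (not (not not a4 or a4 and not a5 or not a2) or not (a4 or a4 and not a5))
= (not not a4 or a4 and not a5 or not a2) and (a4 or a4 and not a5)   (De Morgan)
= (a4 or a4 and not a5 or not a2) and (a4 or a4 and not a5)   (double negation)
= a4 or a4 and not a5   (absorption)
= a4   (absorption)

a4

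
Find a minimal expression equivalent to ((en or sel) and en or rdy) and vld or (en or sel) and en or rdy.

((en or sel) and en or rdy) and vld or (en or sel) and en or rdy
= (en or sel) and en or rdy   — absorption
= en or rdy   — absorption

en or rdy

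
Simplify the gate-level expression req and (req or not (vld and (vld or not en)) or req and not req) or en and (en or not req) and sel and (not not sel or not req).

req and (req or not (vld and (vld or not en)) or req and not req) or en and (en or not req) and sel and (not not sel or not req)
= req and (req or not vld or req and not req) or en and (en or not req) and sel and (not not sel or not req)   [absorption]
= req and (req or not vld or req and not req) or en and sel and (not not sel or not req)   [absorption]
= req and (req or not vld or req and not req) or en and sel and (sel or not req)   [double negation]
= req and (req or not vld or req and not req) or en and sel   [absorption]
= req and (req or not vld) or en and sel   [complement / identity]
= req or en and sel   [absorption]

req or en and sel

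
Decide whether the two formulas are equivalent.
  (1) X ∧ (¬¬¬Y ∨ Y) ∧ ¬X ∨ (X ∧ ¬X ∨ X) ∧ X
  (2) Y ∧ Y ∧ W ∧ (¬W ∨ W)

No

E1: X ∧ (¬¬¬Y ∨ Y) ∧ ¬X ∨ (X ∧ ¬X ∨ X) ∧ X
    = X ∧ (¬Y ∨ Y) ∧ ¬X ∨ (X ∧ ¬X ∨ X) ∧ X   [double negation]
    = X ∧ (¬Y ∨ Y) ∧ ¬X ∨ X ∧ X   [complement / identity]
    = X ∧ ¬X ∨ X ∧ X   [complement / identity]
    = X   [distribution]
E2: Y ∧ Y ∧ W ∧ (¬W ∨ W)
    = Y ∧ Y ∧ W   [complement / identity]
    = Y ∧ W   [idempotence]
These differ: at W=1, X=1, Y=0, E1 = 1 but E2 = 0.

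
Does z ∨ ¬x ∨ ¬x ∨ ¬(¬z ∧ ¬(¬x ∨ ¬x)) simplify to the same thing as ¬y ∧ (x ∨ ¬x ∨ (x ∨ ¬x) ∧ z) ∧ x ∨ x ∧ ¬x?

No

E1: z ∨ ¬x ∨ ¬x ∨ ¬(¬z ∧ ¬(¬x ∨ ¬x))
    = z ∨ ¬x ∨ ¬x ∨ z ∨ ¬x ∨ ¬x   — De Morgan
    = z ∨ ¬x ∨ ¬x   — idempotence
    = z ∨ ¬x   — idempotence
E2: ¬y ∧ (x ∨ ¬x ∨ (x ∨ ¬x) ∧ z) ∧ x ∨ x ∧ ¬x
    = ¬y ∧ (x ∨ ¬x) ∧ x ∨ x ∧ ¬x   — absorption
    = ¬y ∧ (x ∨ ¬x) ∧ x   — complement / identity
    = ¬y ∧ x   — complement / identity
These differ: at x=0, y=1, z=0, E1 = 1 but E2 = 0.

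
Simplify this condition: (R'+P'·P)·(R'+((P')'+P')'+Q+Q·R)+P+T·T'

(R'+P'·P)·(R'+((P')'+P')'+Q+Q·R)+P+T·T'
= (R'+P'·P)·(R'+((P')'+P')'+Q)+P+T·T'   — absorption
= (R'+P'·P)·(R'+P'·P+Q)+P+T·T'   — De Morgan
= R'+P'·P+P+T·T'   — absorption
= R'+P+T·T'   — complement / identity
= R'+P   — complement / identity

R'+P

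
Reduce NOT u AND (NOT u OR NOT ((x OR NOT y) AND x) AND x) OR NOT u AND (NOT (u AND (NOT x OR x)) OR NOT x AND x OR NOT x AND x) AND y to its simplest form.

NOT u AND (NOT u OR NOT ((x OR NOT y) AND x) AND x) OR NOT u AND (NOT (u AND (NOT x OR x)) OR NOT x AND x OR NOT x AND x) AND y
= NOT u AND (NOT u OR NOT ((x OR NOT y) AND x) AND x) OR NOT u AND (NOT (u AND (NOT x OR x)) OR NOT x AND x) AND y   (complement / identity)
= NOT u AND (NOT u OR NOT x AND x) OR NOT u AND (NOT (u AND (NOT x OR x)) OR NOT x AND x) AND y   (absorption)
= NOT u AND (NOT u OR NOT x AND x) OR NOT u AND (NOT u OR NOT x AND x) AND y   (complement / identity)
= NOT u AND (NOT u OR NOT x AND x)   (absorption)
= NOT u AND NOT u   (complement / identity)
= NOT u   (idempotence)

NOT u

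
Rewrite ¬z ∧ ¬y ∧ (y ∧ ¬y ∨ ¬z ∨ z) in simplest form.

¬z ∧ ¬y

¬z ∧ ¬y ∧ (y ∧ ¬y ∨ ¬z ∨ z)
= ¬z ∧ ¬y ∧ (¬z ∨ z)   [complement / identity]
= ¬z ∧ ¬y   [complement / identity]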